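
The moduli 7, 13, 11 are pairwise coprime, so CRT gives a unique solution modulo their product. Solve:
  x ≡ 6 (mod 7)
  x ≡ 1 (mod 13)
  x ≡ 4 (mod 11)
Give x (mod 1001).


Moduli 7, 13, 11 are pairwise coprime; by CRT there is a unique solution modulo M = 7 · 13 · 11 = 1001.
Solve pairwise, accumulating the modulus:
  Start with x ≡ 6 (mod 7).
  Combine with x ≡ 1 (mod 13): since gcd(7, 13) = 1, we get a unique residue mod 91.
    Write x = 6 + 7·t and substitute into x ≡ 1 (mod 13): 7·t ≡ 1 − 6 = -5 (mod 13).
    Reduce coefficients mod 13: 7·t ≡ 8 (mod 13).
    The inverse of 7 mod 13 is 2 (since 7·2 = 14 = 1·13 + 1), so t ≡ 2·8 = 16 ≡ 3 (mod 13).
    Then x = 6 + 7·3 = 27, valid modulo lcm(7, 13) = 91: x ≡ 27 (mod 91).
  Combine with x ≡ 4 (mod 11): since gcd(91, 11) = 1, we get a unique residue mod 1001.
    Write x = 27 + 91·t and substitute into x ≡ 4 (mod 11): 91·t ≡ 4 − 27 = -23 (mod 11).
    Reduce coefficients mod 11: 3·t ≡ 10 (mod 11).
    The inverse of 3 mod 11 is 4 (since 3·4 = 12 = 1·11 + 1), so t ≡ 4·10 = 40 ≡ 7 (mod 11).
    Then x = 27 + 91·7 = 664, valid modulo lcm(91, 11) = 1001: x ≡ 664 (mod 1001).
Verify: 664 mod 7 = 6 ✓, 664 mod 13 = 1 ✓, 664 mod 11 = 4 ✓.

x ≡ 664 (mod 1001).


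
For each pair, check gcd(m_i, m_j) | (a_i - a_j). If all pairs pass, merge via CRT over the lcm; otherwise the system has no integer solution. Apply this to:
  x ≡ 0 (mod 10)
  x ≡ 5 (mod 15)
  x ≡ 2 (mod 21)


Moduli 10, 15, 21 are not pairwise coprime, so CRT works modulo lcm(m_i) when all pairwise compatibility conditions hold.
Pairwise compatibility: gcd(m_i, m_j) must divide a_i - a_j for every pair.
Merge one congruence at a time:
  Start: x ≡ 0 (mod 10).
  Combine with x ≡ 5 (mod 15): gcd(10, 15) = 5; 5 - 0 = 5, which IS divisible by 5, so compatible.
    Write x = 0 + 10·t and substitute into x ≡ 5 (mod 15): 10·t ≡ 5 − 0 = 5 (mod 15).
    Divide the congruence (and modulus) by g = 5: 2·t ≡ 1 (mod 3).
    The inverse of 2 mod 3 is 2 (since 2·2 = 4 = 1·3 + 1), so t ≡ 2·1 = 2 ≡ 2 (mod 3).
    Then x = 0 + 10·2 = 20, valid modulo lcm(10, 15) = 30: x ≡ 20 (mod 30).
  Combine with x ≡ 2 (mod 21): gcd(30, 21) = 3; 2 - 20 = -18, which IS divisible by 3, so compatible.
    Write x = 20 + 30·t and substitute into x ≡ 2 (mod 21): 30·t ≡ 2 − 20 = -18 (mod 21).
    Divide the congruence (and modulus) by g = 3: 10·t ≡ -6 (mod 7).
    Reduce coefficients mod 7: 3·t ≡ 1 (mod 7).
    The inverse of 3 mod 7 is 5 (since 3·5 = 15 = 2·7 + 1), so t ≡ 5·1 = 5 ≡ 5 (mod 7).
    Then x = 20 + 30·5 = 170, valid modulo lcm(30, 21) = 210: x ≡ 170 (mod 210).
Verify: 170 mod 10 = 0, 170 mod 15 = 5, 170 mod 21 = 2.

x ≡ 170 (mod 210).


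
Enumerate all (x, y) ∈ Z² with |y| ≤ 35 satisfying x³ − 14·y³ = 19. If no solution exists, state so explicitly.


The equation is x³ - 14y³ = 19. For fixed y, x³ = 14·y³ + 19, so a solution requires the RHS to be a perfect cube.
Strategy: iterate y from -35 to 35, compute RHS = 14·y³ + 19, and check whether it is a (positive or negative) perfect cube.
Check small values of y:
  y = 0: RHS = 19 is not a perfect cube.
  y = 1: RHS = 33 is not a perfect cube.
  y = -1: RHS = 5 is not a perfect cube.
  y = 2: RHS = 131 is not a perfect cube.
  y = -2: RHS = -93 is not a perfect cube.
  y = 3: RHS = 397 is not a perfect cube.
  y = -3: RHS = -359 is not a perfect cube.
Continuing the search up to |y| = 35 finds no solutions either.
No (x, y) in the scanned range satisfies the equation.

No integer solutions with |y| ≤ 35.


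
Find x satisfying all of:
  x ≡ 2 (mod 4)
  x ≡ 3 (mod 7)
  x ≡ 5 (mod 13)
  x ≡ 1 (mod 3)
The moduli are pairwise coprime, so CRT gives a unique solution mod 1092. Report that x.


Product of moduli M = 4 · 7 · 13 · 3 = 1092.
Merge one congruence at a time:
  Start: x ≡ 2 (mod 4).
  Combine with x ≡ 3 (mod 7); new modulus lcm = 28.
    Write x = 2 + 4·t and substitute into x ≡ 3 (mod 7): 4·t ≡ 3 − 2 = 1 (mod 7).
    The inverse of 4 mod 7 is 2 (since 4·2 = 8 = 1·7 + 1), so t ≡ 2·1 = 2 ≡ 2 (mod 7).
    Then x = 2 + 4·2 = 10, valid modulo lcm(4, 7) = 28: x ≡ 10 (mod 28).
  Combine with x ≡ 5 (mod 13); new modulus lcm = 364.
    Write x = 10 + 28·t and substitute into x ≡ 5 (mod 13): 28·t ≡ 5 − 10 = -5 (mod 13).
    Reduce coefficients mod 13: 2·t ≡ 8 (mod 13).
    The inverse of 2 mod 13 is 7 (since 2·7 = 14 = 1·13 + 1), so t ≡ 7·8 = 56 ≡ 4 (mod 13).
    Then x = 10 + 28·4 = 122, valid modulo lcm(28, 13) = 364: x ≡ 122 (mod 364).
  Combine with x ≡ 1 (mod 3); new modulus lcm = 1092.
    Write x = 122 + 364·t and substitute into x ≡ 1 (mod 3): 364·t ≡ 1 − 122 = -121 (mod 3).
    Reduce coefficients mod 3: 1·t ≡ 2 (mod 3).
    So t ≡ 2 (mod 3).
    Then x = 122 + 364·2 = 850, valid modulo lcm(364, 3) = 1092: x ≡ 850 (mod 1092).
Verify against each original: 850 mod 4 = 2, 850 mod 7 = 3, 850 mod 13 = 5, 850 mod 3 = 1.

x ≡ 850 (mod 1092).


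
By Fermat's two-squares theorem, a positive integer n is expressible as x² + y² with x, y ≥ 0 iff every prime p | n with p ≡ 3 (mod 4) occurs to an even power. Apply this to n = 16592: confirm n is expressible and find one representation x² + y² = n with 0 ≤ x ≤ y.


Step 1: Factor n = 16592 = 2^4 · 17 · 61.
Step 2: Check the mod-4 condition on each prime factor: 2 = 2 (special); 17 ≡ 1 (mod 4), exponent 1; 61 ≡ 1 (mod 4), exponent 1.
All primes ≡ 3 (mod 4) appear to even exponent (or don't appear), so by the two-squares theorem n IS expressible as a sum of two squares.
Step 3: Build a representation. Group n = k² · m with k = 4 and m = 17 · 61 = 1037 (a product of primes ≡ 1 (mod 4)); a representation of m scales to one of n via (k·x)² + (k·y)² = k²(x² + y²). Each prime p ≡ 1 (mod 4) is itself a sum of two squares; find a² by testing p − a² for a perfect square:
  17: 17 − 1² = 16 = 4² ⇒ 17 = 1² + 4².
  61: 61 − 1² = 60, 61 − 2² = 57, 61 − 3² = 52, 61 − 4² = 45, 61 − 5² = 36 = 6² ⇒ 61 = 5² + 6².
  Combine using the Brahmagupta–Fibonacci identity (a² + b²)(c² + d²) = (ac − bd)² + (ad + bc)² = (ac + bd)² + (ad − bc)²:
  17 · 61 = 1037: from (1² + 4²)(5² + 6²), take (1·5 − 4·6, 1·6 + 4·5) = (5 − 24, 6 + 20) = (-19, 26); dropping signs (only squares matter) gives (19, 26); check 19² + 26² = 361 + 676 = 1037 ✓.
  Scale by k = 4: (4·19, 4·26) = (76, 104).
Step 4: Order so x ≤ y and verify: 76² + 104² = 5776 + 10816 = 16592 = n. ✓

n = 16592 = 76² + 104² (one valid representation with x ≤ y).


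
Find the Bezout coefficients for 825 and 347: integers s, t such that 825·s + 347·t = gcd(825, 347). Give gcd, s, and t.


Euclidean algorithm on (825, 347) — divide until remainder is 0:
  825 = 2 · 347 + 131
  347 = 2 · 131 + 85
  131 = 1 · 85 + 46
  85 = 1 · 46 + 39
  46 = 1 · 39 + 7
  39 = 5 · 7 + 4
  7 = 1 · 4 + 3
  4 = 1 · 3 + 1
  3 = 3 · 1 + 0
gcd(825, 347) = 1.
Track Bezout coefficients alongside the remainders: start with r₀ = 825 = a·1 + b·0 (s = 1, t = 0) and r₁ = 347 = a·0 + b·1 (s = 0, t = 1); each new remainder r_{k+1} = r_{k-1} − q_k·r_k inherits s_{k+1} = s_{k-1} − q_k·s_k, t_{k+1} = t_{k-1} − q_k·t_k, so r_k = a·s_k + b·t_k at every step:
  q = 2: r = 131, s = 1 − 2·0 = 1, t = 0 − 2·1 = -2  (check: 825·1 + 347·(-2) = 131)
  q = 2: r = 85, s = 0 − 2·1 = -2, t = 1 − 2·(-2) = 5  (check: 825·(-2) + 347·5 = 85)
  q = 1: r = 46, s = 1 − 1·(-2) = 3, t = -2 − 1·5 = -7  (check: 825·3 + 347·(-7) = 46)
  q = 1: r = 39, s = -2 − 1·3 = -5, t = 5 − 1·(-7) = 12  (check: 825·(-5) + 347·12 = 39)
  q = 1: r = 7, s = 3 − 1·(-5) = 8, t = -7 − 1·12 = -19  (check: 825·8 + 347·(-19) = 7)
  q = 5: r = 4, s = -5 − 5·8 = -45, t = 12 − 5·(-19) = 107  (check: 825·(-45) + 347·107 = 4)
  q = 1: r = 3, s = 8 − 1·(-45) = 53, t = -19 − 1·107 = -126  (check: 825·53 + 347·(-126) = 3)
  q = 1: r = 1, s = -45 − 1·53 = -98, t = 107 − 1·(-126) = 233  (check: 825·(-98) + 347·233 = 1)
The row with r = 1 (the gcd) gives the Bezout coefficients s = -98, t = 233.
Result: 825 · (-98) + 347 · (233) = 1.

gcd(825, 347) = 1; s = -98, t = 233 (check: 825·(-98) + 347·233 = 1).


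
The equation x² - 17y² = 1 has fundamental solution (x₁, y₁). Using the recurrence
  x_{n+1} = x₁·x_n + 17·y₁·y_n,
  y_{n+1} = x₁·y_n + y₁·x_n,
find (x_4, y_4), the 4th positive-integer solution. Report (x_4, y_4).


Step 1: Find the fundamental solution (x₁, y₁) of x² - 17y² = 1.
  Expand √17 as a continued fraction. a₀ = ⌊√17⌋ = 4; iterate m_{k+1} = d_k·a_k − m_k, d_{k+1} = (17 − m_{k+1}²)/d_k, a_{k+1} = ⌊(a₀ + m_{k+1})/d_{k+1}⌋ (starting m₀ = 0, d₀ = 1), with convergents p_k = a_k·p_{k-1} + p_{k-2}, q_k = a_k·q_{k-1} + q_{k-2} (p₋₁ = 1, q₋₁ = 0):
  k = 0: a₀ = 4; p₀/q₀ = 4/1; p₀² − 17·q₀² = 16 − 17 = -1.
  k = 1: m = 4, d = 1, a = ⌊(4 + 4)/1⌋ = 8; p/q = (8·4 + 1)/(8·1 + 0) = 33/8; p² − 17·q² = 1089 − 1088 = 1.
  The first convergent with p² − 17·q² = 1 gives the fundamental solution (x₁, y₁) = (33, 8).
Step 2: Apply the recurrence (x_{n+1}, y_{n+1}) = (x₁x_n + 17y₁y_n, x₁y_n + y₁x_n) repeatedly.
  From (x_1, y_1) = (33, 8): x_2 = 33·33 + 17·8·8 = 2177; y_2 = 33·8 + 8·33 = 528.
  From (x_2, y_2) = (2177, 528): x_3 = 33·2177 + 17·8·528 = 143649; y_3 = 33·528 + 8·2177 = 34840.
  From (x_3, y_3) = (143649, 34840): x_4 = 33·143649 + 17·8·34840 = 9478657; y_4 = 33·34840 + 8·143649 = 2298912.
Step 3: Verify x_4² - 17·y_4² = 89844938523649 - 89844938523648 = 1 (should be 1). ✓

(x_1, y_1) = (33, 8); (x_4, y_4) = (9478657, 2298912).


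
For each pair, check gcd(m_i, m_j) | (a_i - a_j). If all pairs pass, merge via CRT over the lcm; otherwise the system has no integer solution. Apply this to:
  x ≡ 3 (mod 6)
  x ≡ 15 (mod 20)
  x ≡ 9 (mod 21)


Moduli 6, 20, 21 are not pairwise coprime, so CRT works modulo lcm(m_i) when all pairwise compatibility conditions hold.
Pairwise compatibility: gcd(m_i, m_j) must divide a_i - a_j for every pair.
Merge one congruence at a time:
  Start: x ≡ 3 (mod 6).
  Combine with x ≡ 15 (mod 20): gcd(6, 20) = 2; 15 - 3 = 12, which IS divisible by 2, so compatible.
    Write x = 3 + 6·t and substitute into x ≡ 15 (mod 20): 6·t ≡ 15 − 3 = 12 (mod 20).
    Divide the congruence (and modulus) by g = 2: 3·t ≡ 6 (mod 10).
    The inverse of 3 mod 10 is 7 (since 3·7 = 21 = 2·10 + 1), so t ≡ 7·6 = 42 ≡ 2 (mod 10).
    Then x = 3 + 6·2 = 15, valid modulo lcm(6, 20) = 60: x ≡ 15 (mod 60).
  Combine with x ≡ 9 (mod 21): gcd(60, 21) = 3; 9 - 15 = -6, which IS divisible by 3, so compatible.
    Write x = 15 + 60·t and substitute into x ≡ 9 (mod 21): 60·t ≡ 9 − 15 = -6 (mod 21).
    Divide the congruence (and modulus) by g = 3: 20·t ≡ -2 (mod 7).
    Reduce coefficients mod 7: 6·t ≡ 5 (mod 7).
    The inverse of 6 mod 7 is 6 (since 6·6 = 36 = 5·7 + 1), so t ≡ 6·5 = 30 ≡ 2 (mod 7).
    Then x = 15 + 60·2 = 135, valid modulo lcm(60, 21) = 420: x ≡ 135 (mod 420).
Verify: 135 mod 6 = 3, 135 mod 20 = 15, 135 mod 21 = 9.

x ≡ 135 (mod 420).


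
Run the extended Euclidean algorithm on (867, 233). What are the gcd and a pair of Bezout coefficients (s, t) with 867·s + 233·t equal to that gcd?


Euclidean algorithm on (867, 233) — divide until remainder is 0:
  867 = 3 · 233 + 168
  233 = 1 · 168 + 65
  168 = 2 · 65 + 38
  65 = 1 · 38 + 27
  38 = 1 · 27 + 11
  27 = 2 · 11 + 5
  11 = 2 · 5 + 1
  5 = 5 · 1 + 0
gcd(867, 233) = 1.
Track Bezout coefficients alongside the remainders: start with r₀ = 867 = a·1 + b·0 (s = 1, t = 0) and r₁ = 233 = a·0 + b·1 (s = 0, t = 1); each new remainder r_{k+1} = r_{k-1} − q_k·r_k inherits s_{k+1} = s_{k-1} − q_k·s_k, t_{k+1} = t_{k-1} − q_k·t_k, so r_k = a·s_k + b·t_k at every step:
  q = 3: r = 168, s = 1 − 3·0 = 1, t = 0 − 3·1 = -3  (check: 867·1 + 233·(-3) = 168)
  q = 1: r = 65, s = 0 − 1·1 = -1, t = 1 − 1·(-3) = 4  (check: 867·(-1) + 233·4 = 65)
  q = 2: r = 38, s = 1 − 2·(-1) = 3, t = -3 − 2·4 = -11  (check: 867·3 + 233·(-11) = 38)
  q = 1: r = 27, s = -1 − 1·3 = -4, t = 4 − 1·(-11) = 15  (check: 867·(-4) + 233·15 = 27)
  q = 1: r = 11, s = 3 − 1·(-4) = 7, t = -11 − 1·15 = -26  (check: 867·7 + 233·(-26) = 11)
  q = 2: r = 5, s = -4 − 2·7 = -18, t = 15 − 2·(-26) = 67  (check: 867·(-18) + 233·67 = 5)
  q = 2: r = 1, s = 7 − 2·(-18) = 43, t = -26 − 2·67 = -160  (check: 867·43 + 233·(-160) = 1)
The row with r = 1 (the gcd) gives the Bezout coefficients s = 43, t = -160.
Result: 867 · (43) + 233 · (-160) = 1.

gcd(867, 233) = 1; s = 43, t = -160 (check: 867·43 + 233·(-160) = 1).


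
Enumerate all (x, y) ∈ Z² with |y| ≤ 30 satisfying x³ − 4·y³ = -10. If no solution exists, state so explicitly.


The equation is x³ - 4y³ = -10. For fixed y, x³ = 4·y³ − 10, so a solution requires the RHS to be a perfect cube.
Strategy: iterate y from -30 to 30, compute RHS = 4·y³ − 10, and check whether it is a (positive or negative) perfect cube.
Check small values of y:
  y = 0: RHS = -10 is not a perfect cube.
  y = 1: RHS = -6 is not a perfect cube.
  y = -1: RHS = -14 is not a perfect cube.
  y = 2: RHS = 22 is not a perfect cube.
  y = -2: RHS = -42 is not a perfect cube.
  y = 3: RHS = 98 is not a perfect cube.
  y = -3: RHS = -118 is not a perfect cube.
Continuing the search up to |y| = 30 finds no solutions either.
No (x, y) in the scanned range satisfies the equation.

No integer solutions with |y| ≤ 30.


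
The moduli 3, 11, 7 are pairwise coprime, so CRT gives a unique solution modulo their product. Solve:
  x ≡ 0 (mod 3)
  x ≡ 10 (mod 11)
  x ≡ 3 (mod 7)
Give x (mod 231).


Moduli 3, 11, 7 are pairwise coprime; by CRT there is a unique solution modulo M = 3 · 11 · 7 = 231.
Solve pairwise, accumulating the modulus:
  Start with x ≡ 0 (mod 3).
  Combine with x ≡ 10 (mod 11): since gcd(3, 11) = 1, we get a unique residue mod 33.
    Write x = 0 + 3·t and substitute into x ≡ 10 (mod 11): 3·t ≡ 10 − 0 = 10 (mod 11).
    The inverse of 3 mod 11 is 4 (since 3·4 = 12 = 1·11 + 1), so t ≡ 4·10 = 40 ≡ 7 (mod 11).
    Then x = 0 + 3·7 = 21, valid modulo lcm(3, 11) = 33: x ≡ 21 (mod 33).
  Combine with x ≡ 3 (mod 7): since gcd(33, 7) = 1, we get a unique residue mod 231.
    Write x = 21 + 33·t and substitute into x ≡ 3 (mod 7): 33·t ≡ 3 − 21 = -18 (mod 7).
    Reduce coefficients mod 7: 5·t ≡ 3 (mod 7).
    The inverse of 5 mod 7 is 3 (since 5·3 = 15 = 2·7 + 1), so t ≡ 3·3 = 9 ≡ 2 (mod 7).
    Then x = 21 + 33·2 = 87, valid modulo lcm(33, 7) = 231: x ≡ 87 (mod 231).
Verify: 87 mod 3 = 0 ✓, 87 mod 11 = 10 ✓, 87 mod 7 = 3 ✓.

x ≡ 87 (mod 231).


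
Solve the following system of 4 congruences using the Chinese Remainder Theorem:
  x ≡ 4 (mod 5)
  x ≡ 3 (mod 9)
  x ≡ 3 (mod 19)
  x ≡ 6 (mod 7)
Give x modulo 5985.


Product of moduli M = 5 · 9 · 19 · 7 = 5985.
Merge one congruence at a time:
  Start: x ≡ 4 (mod 5).
  Combine with x ≡ 3 (mod 9); new modulus lcm = 45.
    Write x = 4 + 5·t and substitute into x ≡ 3 (mod 9): 5·t ≡ 3 − 4 = -1 (mod 9).
    Reduce coefficients mod 9: 5·t ≡ 8 (mod 9).
    The inverse of 5 mod 9 is 2 (since 5·2 = 10 = 1·9 + 1), so t ≡ 2·8 = 16 ≡ 7 (mod 9).
    Then x = 4 + 5·7 = 39, valid modulo lcm(5, 9) = 45: x ≡ 39 (mod 45).
  Combine with x ≡ 3 (mod 19); new modulus lcm = 855.
    Write x = 39 + 45·t and substitute into x ≡ 3 (mod 19): 45·t ≡ 3 − 39 = -36 (mod 19).
    Reduce coefficients mod 19: 7·t ≡ 2 (mod 19).
    The inverse of 7 mod 19 is 11 (since 7·11 = 77 = 4·19 + 1), so t ≡ 11·2 = 22 ≡ 3 (mod 19).
    Then x = 39 + 45·3 = 174, valid modulo lcm(45, 19) = 855: x ≡ 174 (mod 855).
  Combine with x ≡ 6 (mod 7); new modulus lcm = 5985.
    Write x = 174 + 855·t and substitute into x ≡ 6 (mod 7): 855·t ≡ 6 − 174 = -168 (mod 7).
    Reduce coefficients mod 7: 1·t ≡ 0 (mod 7).
    So t ≡ 0 (mod 7).
    Then x = 174 + 855·0 = 174, valid modulo lcm(855, 7) = 5985: x ≡ 174 (mod 5985).
Verify against each original: 174 mod 5 = 4, 174 mod 9 = 3, 174 mod 19 = 3, 174 mod 7 = 6.

x ≡ 174 (mod 5985).


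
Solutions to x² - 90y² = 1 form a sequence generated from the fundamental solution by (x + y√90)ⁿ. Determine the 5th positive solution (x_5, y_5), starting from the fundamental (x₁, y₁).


Step 1: Find the fundamental solution (x₁, y₁) of x² - 90y² = 1.
  Expand √90 as a continued fraction. a₀ = ⌊√90⌋ = 9; iterate m_{k+1} = d_k·a_k − m_k, d_{k+1} = (90 − m_{k+1}²)/d_k, a_{k+1} = ⌊(a₀ + m_{k+1})/d_{k+1}⌋ (starting m₀ = 0, d₀ = 1), with convergents p_k = a_k·p_{k-1} + p_{k-2}, q_k = a_k·q_{k-1} + q_{k-2} (p₋₁ = 1, q₋₁ = 0):
  k = 0: a₀ = 9; p₀/q₀ = 9/1; p₀² − 90·q₀² = 81 − 90 = -9.
  k = 1: m = 9, d = 9, a = ⌊(9 + 9)/9⌋ = 2; p/q = (2·9 + 1)/(2·1 + 0) = 19/2; p² − 90·q² = 361 − 360 = 1.
  The first convergent with p² − 90·q² = 1 gives the fundamental solution (x₁, y₁) = (19, 2).
Step 2: Apply the recurrence (x_{n+1}, y_{n+1}) = (x₁x_n + 90y₁y_n, x₁y_n + y₁x_n) repeatedly.
  From (x_1, y_1) = (19, 2): x_2 = 19·19 + 90·2·2 = 721; y_2 = 19·2 + 2·19 = 76.
  From (x_2, y_2) = (721, 76): x_3 = 19·721 + 90·2·76 = 27379; y_3 = 19·76 + 2·721 = 2886.
  From (x_3, y_3) = (27379, 2886): x_4 = 19·27379 + 90·2·2886 = 1039681; y_4 = 19·2886 + 2·27379 = 109592.
  From (x_4, y_4) = (1039681, 109592): x_5 = 19·1039681 + 90·2·109592 = 39480499; y_5 = 19·109592 + 2·1039681 = 4161610.
Step 3: Verify x_5² - 90·y_5² = 1558709801289001 - 1558709801289000 = 1 (should be 1). ✓

(x_1, y_1) = (19, 2); (x_5, y_5) = (39480499, 4161610).


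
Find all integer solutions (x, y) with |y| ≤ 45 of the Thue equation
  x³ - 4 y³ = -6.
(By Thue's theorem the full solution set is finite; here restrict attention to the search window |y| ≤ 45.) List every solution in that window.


The equation is x³ - 4y³ = -6. For fixed y, x³ = 4·y³ − 6, so a solution requires the RHS to be a perfect cube.
Strategy: iterate y from -45 to 45, compute RHS = 4·y³ − 6, and check whether it is a (positive or negative) perfect cube.
Check small values of y:
  y = 0: RHS = -6 is not a perfect cube.
  y = 1: RHS = -2 is not a perfect cube.
  y = -1: RHS = -10 is not a perfect cube.
  y = 2: RHS = 26 is not a perfect cube.
  y = -2: RHS = -38 is not a perfect cube.
  y = 3: RHS = 102 is not a perfect cube.
  y = -3: RHS = -114 is not a perfect cube.
Continuing the search up to |y| = 45 finds no solutions either.
No (x, y) in the scanned range satisfies the equation.

No integer solutions with |y| ≤ 45.


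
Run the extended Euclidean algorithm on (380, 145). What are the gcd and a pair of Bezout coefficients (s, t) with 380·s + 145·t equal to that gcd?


Euclidean algorithm on (380, 145) — divide until remainder is 0:
  380 = 2 · 145 + 90
  145 = 1 · 90 + 55
  90 = 1 · 55 + 35
  55 = 1 · 35 + 20
  35 = 1 · 20 + 15
  20 = 1 · 15 + 5
  15 = 3 · 5 + 0
gcd(380, 145) = 5.
Track Bezout coefficients alongside the remainders: start with r₀ = 380 = a·1 + b·0 (s = 1, t = 0) and r₁ = 145 = a·0 + b·1 (s = 0, t = 1); each new remainder r_{k+1} = r_{k-1} − q_k·r_k inherits s_{k+1} = s_{k-1} − q_k·s_k, t_{k+1} = t_{k-1} − q_k·t_k, so r_k = a·s_k + b·t_k at every step:
  q = 2: r = 90, s = 1 − 2·0 = 1, t = 0 − 2·1 = -2  (check: 380·1 + 145·(-2) = 90)
  q = 1: r = 55, s = 0 − 1·1 = -1, t = 1 − 1·(-2) = 3  (check: 380·(-1) + 145·3 = 55)
  q = 1: r = 35, s = 1 − 1·(-1) = 2, t = -2 − 1·3 = -5  (check: 380·2 + 145·(-5) = 35)
  q = 1: r = 20, s = -1 − 1·2 = -3, t = 3 − 1·(-5) = 8  (check: 380·(-3) + 145·8 = 20)
  q = 1: r = 15, s = 2 − 1·(-3) = 5, t = -5 − 1·8 = -13  (check: 380·5 + 145·(-13) = 15)
  q = 1: r = 5, s = -3 − 1·5 = -8, t = 8 − 1·(-13) = 21  (check: 380·(-8) + 145·21 = 5)
The row with r = 5 (the gcd) gives the Bezout coefficients s = -8, t = 21.
Result: 380 · (-8) + 145 · (21) = 5.

gcd(380, 145) = 5; s = -8, t = 21 (check: 380·(-8) + 145·21 = 5).


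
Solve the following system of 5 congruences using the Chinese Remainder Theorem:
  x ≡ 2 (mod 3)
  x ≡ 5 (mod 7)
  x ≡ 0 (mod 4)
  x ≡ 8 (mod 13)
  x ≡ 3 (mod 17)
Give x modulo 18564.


Product of moduli M = 3 · 7 · 4 · 13 · 17 = 18564.
Merge one congruence at a time:
  Start: x ≡ 2 (mod 3).
  Combine with x ≡ 5 (mod 7); new modulus lcm = 21.
    Write x = 2 + 3·t and substitute into x ≡ 5 (mod 7): 3·t ≡ 5 − 2 = 3 (mod 7).
    The inverse of 3 mod 7 is 5 (since 3·5 = 15 = 2·7 + 1), so t ≡ 5·3 = 15 ≡ 1 (mod 7).
    Then x = 2 + 3·1 = 5, valid modulo lcm(3, 7) = 21: x ≡ 5 (mod 21).
  Combine with x ≡ 0 (mod 4); new modulus lcm = 84.
    Write x = 5 + 21·t and substitute into x ≡ 0 (mod 4): 21·t ≡ 0 − 5 = -5 (mod 4).
    Reduce coefficients mod 4: 1·t ≡ 3 (mod 4).
    So t ≡ 3 (mod 4).
    Then x = 5 + 21·3 = 68, valid modulo lcm(21, 4) = 84: x ≡ 68 (mod 84).
  Combine with x ≡ 8 (mod 13); new modulus lcm = 1092.
    Write x = 68 + 84·t and substitute into x ≡ 8 (mod 13): 84·t ≡ 8 − 68 = -60 (mod 13).
    Reduce coefficients mod 13: 6·t ≡ 5 (mod 13).
    The inverse of 6 mod 13 is 11 (since 6·11 = 66 = 5·13 + 1), so t ≡ 11·5 = 55 ≡ 3 (mod 13).
    Then x = 68 + 84·3 = 320, valid modulo lcm(84, 13) = 1092: x ≡ 320 (mod 1092).
  Combine with x ≡ 3 (mod 17); new modulus lcm = 18564.
    Write x = 320 + 1092·t and substitute into x ≡ 3 (mod 17): 1092·t ≡ 3 − 320 = -317 (mod 17).
    Reduce coefficients mod 17: 4·t ≡ 6 (mod 17).
    The inverse of 4 mod 17 is 13 (since 4·13 = 52 = 3·17 + 1), so t ≡ 13·6 = 78 ≡ 10 (mod 17).
    Then x = 320 + 1092·10 = 11240, valid modulo lcm(1092, 17) = 18564: x ≡ 11240 (mod 18564).
Verify against each original: 11240 mod 3 = 2, 11240 mod 7 = 5, 11240 mod 4 = 0, 11240 mod 13 = 8, 11240 mod 17 = 3.

x ≡ 11240 (mod 18564).


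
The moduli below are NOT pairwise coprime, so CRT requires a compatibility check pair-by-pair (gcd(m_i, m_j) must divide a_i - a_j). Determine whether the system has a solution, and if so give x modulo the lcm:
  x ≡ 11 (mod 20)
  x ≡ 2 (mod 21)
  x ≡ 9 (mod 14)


Moduli 20, 21, 14 are not pairwise coprime, so CRT works modulo lcm(m_i) when all pairwise compatibility conditions hold.
Pairwise compatibility: gcd(m_i, m_j) must divide a_i - a_j for every pair.
Merge one congruence at a time:
  Start: x ≡ 11 (mod 20).
  Combine with x ≡ 2 (mod 21): gcd(20, 21) = 1; 2 - 11 = -9, which IS divisible by 1, so compatible.
    Write x = 11 + 20·t and substitute into x ≡ 2 (mod 21): 20·t ≡ 2 − 11 = -9 (mod 21).
    Reduce coefficients mod 21: 20·t ≡ 12 (mod 21).
    The inverse of 20 mod 21 is 20 (since 20·20 = 400 = 19·21 + 1), so t ≡ 20·12 = 240 ≡ 9 (mod 21).
    Then x = 11 + 20·9 = 191, valid modulo lcm(20, 21) = 420: x ≡ 191 (mod 420).
  Combine with x ≡ 9 (mod 14): gcd(420, 14) = 14; 9 - 191 = -182, which IS divisible by 14, so compatible.
    Write x = 191 + 420·t and substitute into x ≡ 9 (mod 14): 420·t ≡ 9 − 191 = -182 (mod 14).
    Divide the congruence (and modulus) by g = 14: 30·t ≡ -13 (mod 1).
    Modulo 1 every t works; take t = 0.
    Then x = 191 + 420·0 = 191, valid modulo lcm(420, 14) = 420: x ≡ 191 (mod 420).
Verify: 191 mod 20 = 11, 191 mod 21 = 2, 191 mod 14 = 9.

x ≡ 191 (mod 420).


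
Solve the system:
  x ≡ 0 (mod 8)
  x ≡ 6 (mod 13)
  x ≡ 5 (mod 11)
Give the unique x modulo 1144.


Moduli 8, 13, 11 are pairwise coprime; by CRT there is a unique solution modulo M = 8 · 13 · 11 = 1144.
Solve pairwise, accumulating the modulus:
  Start with x ≡ 0 (mod 8).
  Combine with x ≡ 6 (mod 13): since gcd(8, 13) = 1, we get a unique residue mod 104.
    Write x = 0 + 8·t and substitute into x ≡ 6 (mod 13): 8·t ≡ 6 − 0 = 6 (mod 13).
    The inverse of 8 mod 13 is 5 (since 8·5 = 40 = 3·13 + 1), so t ≡ 5·6 = 30 ≡ 4 (mod 13).
    Then x = 0 + 8·4 = 32, valid modulo lcm(8, 13) = 104: x ≡ 32 (mod 104).
  Combine with x ≡ 5 (mod 11): since gcd(104, 11) = 1, we get a unique residue mod 1144.
    Write x = 32 + 104·t and substitute into x ≡ 5 (mod 11): 104·t ≡ 5 − 32 = -27 (mod 11).
    Reduce coefficients mod 11: 5·t ≡ 6 (mod 11).
    The inverse of 5 mod 11 is 9 (since 5·9 = 45 = 4·11 + 1), so t ≡ 9·6 = 54 ≡ 10 (mod 11).
    Then x = 32 + 104·10 = 1072, valid modulo lcm(104, 11) = 1144: x ≡ 1072 (mod 1144).
Verify: 1072 mod 8 = 0 ✓, 1072 mod 13 = 6 ✓, 1072 mod 11 = 5 ✓.

x ≡ 1072 (mod 1144).


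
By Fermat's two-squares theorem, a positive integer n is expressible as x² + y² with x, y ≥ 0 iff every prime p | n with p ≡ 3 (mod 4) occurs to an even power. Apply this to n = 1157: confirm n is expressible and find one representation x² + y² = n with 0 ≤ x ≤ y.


Step 1: Factor n = 1157 = 13 · 89.
Step 2: Check the mod-4 condition on each prime factor: 13 ≡ 1 (mod 4), exponent 1; 89 ≡ 1 (mod 4), exponent 1.
All primes ≡ 3 (mod 4) appear to even exponent (or don't appear), so by the two-squares theorem n IS expressible as a sum of two squares.
Step 3: Build a representation. Here n = 13 · 89 is a product of primes ≡ 1 (mod 4). Each prime p ≡ 1 (mod 4) is itself a sum of two squares; find a² by testing p − a² for a perfect square:
  13: 13 − 1² = 12, 13 − 2² = 9 = 3² ⇒ 13 = 2² + 3².
  89: 89 − 1² = 88, 89 − 2² = 85, 89 − 3² = 80, 89 − 4² = 73, 89 − 5² = 64 = 8² ⇒ 89 = 5² + 8².
  Combine using the Brahmagupta–Fibonacci identity (a² + b²)(c² + d²) = (ac − bd)² + (ad + bc)² = (ac + bd)² + (ad − bc)²:
  13 · 89 = 1157: from (2² + 3²)(5² + 8²), take (2·5 − 3·8, 2·8 + 3·5) = (10 − 24, 16 + 15) = (-14, 31); dropping signs (only squares matter) gives (14, 31); check 14² + 31² = 196 + 961 = 1157 ✓.
Step 4: Order so x ≤ y and verify: 14² + 31² = 196 + 961 = 1157 = n. ✓

n = 1157 = 14² + 31² (one valid representation with x ≤ y).


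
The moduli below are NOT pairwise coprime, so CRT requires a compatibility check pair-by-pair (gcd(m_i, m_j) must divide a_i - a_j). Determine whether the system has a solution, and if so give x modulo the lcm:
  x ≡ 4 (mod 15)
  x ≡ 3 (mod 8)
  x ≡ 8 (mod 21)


Moduli 15, 8, 21 are not pairwise coprime, so CRT works modulo lcm(m_i) when all pairwise compatibility conditions hold.
Pairwise compatibility: gcd(m_i, m_j) must divide a_i - a_j for every pair.
Merge one congruence at a time:
  Start: x ≡ 4 (mod 15).
  Combine with x ≡ 3 (mod 8): gcd(15, 8) = 1; 3 - 4 = -1, which IS divisible by 1, so compatible.
    Write x = 4 + 15·t and substitute into x ≡ 3 (mod 8): 15·t ≡ 3 − 4 = -1 (mod 8).
    Reduce coefficients mod 8: 7·t ≡ 7 (mod 8).
    The inverse of 7 mod 8 is 7 (since 7·7 = 49 = 6·8 + 1), so t ≡ 7·7 = 49 ≡ 1 (mod 8).
    Then x = 4 + 15·1 = 19, valid modulo lcm(15, 8) = 120: x ≡ 19 (mod 120).
  Combine with x ≡ 8 (mod 21): gcd(120, 21) = 3, and 8 - 19 = -11 is NOT divisible by 3.
    ⇒ system is inconsistent (no integer solution).

No solution (the system is inconsistent).


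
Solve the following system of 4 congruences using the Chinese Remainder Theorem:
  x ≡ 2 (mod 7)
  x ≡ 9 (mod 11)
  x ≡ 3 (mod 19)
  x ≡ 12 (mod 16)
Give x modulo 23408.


Product of moduli M = 7 · 11 · 19 · 16 = 23408.
Merge one congruence at a time:
  Start: x ≡ 2 (mod 7).
  Combine with x ≡ 9 (mod 11); new modulus lcm = 77.
    Write x = 2 + 7·t and substitute into x ≡ 9 (mod 11): 7·t ≡ 9 − 2 = 7 (mod 11).
    The inverse of 7 mod 11 is 8 (since 7·8 = 56 = 5·11 + 1), so t ≡ 8·7 = 56 ≡ 1 (mod 11).
    Then x = 2 + 7·1 = 9, valid modulo lcm(7, 11) = 77: x ≡ 9 (mod 77).
  Combine with x ≡ 3 (mod 19); new modulus lcm = 1463.
    Write x = 9 + 77·t and substitute into x ≡ 3 (mod 19): 77·t ≡ 3 − 9 = -6 (mod 19).
    Reduce coefficients mod 19: 1·t ≡ 13 (mod 19).
    So t ≡ 13 (mod 19).
    Then x = 9 + 77·13 = 1010, valid modulo lcm(77, 19) = 1463: x ≡ 1010 (mod 1463).
  Combine with x ≡ 12 (mod 16); new modulus lcm = 23408.
    Write x = 1010 + 1463·t and substitute into x ≡ 12 (mod 16): 1463·t ≡ 12 − 1010 = -998 (mod 16).
    Reduce coefficients mod 16: 7·t ≡ 10 (mod 16).
    The inverse of 7 mod 16 is 7 (since 7·7 = 49 = 3·16 + 1), so t ≡ 7·10 = 70 ≡ 6 (mod 16).
    Then x = 1010 + 1463·6 = 9788, valid modulo lcm(1463, 16) = 23408: x ≡ 9788 (mod 23408).
Verify against each original: 9788 mod 7 = 2, 9788 mod 11 = 9, 9788 mod 19 = 3, 9788 mod 16 = 12.

x ≡ 9788 (mod 23408).


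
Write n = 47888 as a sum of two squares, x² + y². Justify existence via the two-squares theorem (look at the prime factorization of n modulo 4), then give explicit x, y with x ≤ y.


Step 1: Factor n = 47888 = 2^4 · 41 · 73.
Step 2: Check the mod-4 condition on each prime factor: 2 = 2 (special); 41 ≡ 1 (mod 4), exponent 1; 73 ≡ 1 (mod 4), exponent 1.
All primes ≡ 3 (mod 4) appear to even exponent (or don't appear), so by the two-squares theorem n IS expressible as a sum of two squares.
Step 3: Build a representation. Group n = k² · m with k = 4 and m = 41 · 73 = 2993 (a product of primes ≡ 1 (mod 4)); a representation of m scales to one of n via (k·x)² + (k·y)² = k²(x² + y²). Each prime p ≡ 1 (mod 4) is itself a sum of two squares; find a² by testing p − a² for a perfect square:
  41: 41 − 1² = 40, 41 − 2² = 37, 41 − 3² = 32, 41 − 4² = 25 = 5² ⇒ 41 = 4² + 5².
  73: 73 − 1² = 72, 73 − 2² = 69, 73 − 3² = 64 = 8² ⇒ 73 = 3² + 8².
  Combine using the Brahmagupta–Fibonacci identity (a² + b²)(c² + d²) = (ac − bd)² + (ad + bc)² = (ac + bd)² + (ad − bc)²:
  41 · 73 = 2993: from (4² + 5²)(3² + 8²), take (4·3 − 5·8, 4·8 + 5·3) = (12 − 40, 32 + 15) = (-28, 47); dropping signs (only squares matter) gives (28, 47); check 28² + 47² = 784 + 2209 = 2993 ✓.
  Scale by k = 4: (4·28, 4·47) = (112, 188).
Step 4: Order so x ≤ y and verify: 112² + 188² = 12544 + 35344 = 47888 = n. ✓

n = 47888 = 112² + 188² (one valid representation with x ≤ y).


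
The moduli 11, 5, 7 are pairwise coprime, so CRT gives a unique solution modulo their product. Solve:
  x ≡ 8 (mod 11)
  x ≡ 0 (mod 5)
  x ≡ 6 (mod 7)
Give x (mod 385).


Moduli 11, 5, 7 are pairwise coprime; by CRT there is a unique solution modulo M = 11 · 5 · 7 = 385.
Solve pairwise, accumulating the modulus:
  Start with x ≡ 8 (mod 11).
  Combine with x ≡ 0 (mod 5): since gcd(11, 5) = 1, we get a unique residue mod 55.
    Write x = 8 + 11·t and substitute into x ≡ 0 (mod 5): 11·t ≡ 0 − 8 = -8 (mod 5).
    Reduce coefficients mod 5: 1·t ≡ 2 (mod 5).
    So t ≡ 2 (mod 5).
    Then x = 8 + 11·2 = 30, valid modulo lcm(11, 5) = 55: x ≡ 30 (mod 55).
  Combine with x ≡ 6 (mod 7): since gcd(55, 7) = 1, we get a unique residue mod 385.
    Write x = 30 + 55·t and substitute into x ≡ 6 (mod 7): 55·t ≡ 6 − 30 = -24 (mod 7).
    Reduce coefficients mod 7: 6·t ≡ 4 (mod 7).
    The inverse of 6 mod 7 is 6 (since 6·6 = 36 = 5·7 + 1), so t ≡ 6·4 = 24 ≡ 3 (mod 7).
    Then x = 30 + 55·3 = 195, valid modulo lcm(55, 7) = 385: x ≡ 195 (mod 385).
Verify: 195 mod 11 = 8 ✓, 195 mod 5 = 0 ✓, 195 mod 7 = 6 ✓.

x ≡ 195 (mod 385).


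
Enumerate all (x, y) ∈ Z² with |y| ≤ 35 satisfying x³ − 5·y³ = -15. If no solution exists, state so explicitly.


The equation is x³ - 5y³ = -15. For fixed y, x³ = 5·y³ − 15, so a solution requires the RHS to be a perfect cube.
Strategy: iterate y from -35 to 35, compute RHS = 5·y³ − 15, and check whether it is a (positive or negative) perfect cube.
Check small values of y:
  y = 0: RHS = -15 is not a perfect cube.
  y = 1: RHS = -10 is not a perfect cube.
  y = -1: RHS = -20 is not a perfect cube.
  y = 2: RHS = 25 is not a perfect cube.
  y = -2: RHS = -55 is not a perfect cube.
  y = 3: RHS = 120 is not a perfect cube.
  y = -3: RHS = -150 is not a perfect cube.
Continuing the search up to |y| = 35 finds no solutions either.
No (x, y) in the scanned range satisfies the equation.

No integer solutions with |y| ≤ 35.


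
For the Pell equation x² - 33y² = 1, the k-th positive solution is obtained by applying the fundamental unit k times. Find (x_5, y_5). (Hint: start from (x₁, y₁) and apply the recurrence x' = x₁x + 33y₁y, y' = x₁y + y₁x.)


Step 1: Find the fundamental solution (x₁, y₁) of x² - 33y² = 1.
  Expand √33 as a continued fraction. a₀ = ⌊√33⌋ = 5; iterate m_{k+1} = d_k·a_k − m_k, d_{k+1} = (33 − m_{k+1}²)/d_k, a_{k+1} = ⌊(a₀ + m_{k+1})/d_{k+1}⌋ (starting m₀ = 0, d₀ = 1), with convergents p_k = a_k·p_{k-1} + p_{k-2}, q_k = a_k·q_{k-1} + q_{k-2} (p₋₁ = 1, q₋₁ = 0):
  k = 0: a₀ = 5; p₀/q₀ = 5/1; p₀² − 33·q₀² = 25 − 33 = -8.
  k = 1: m = 5, d = 8, a = ⌊(5 + 5)/8⌋ = 1; p/q = (1·5 + 1)/(1·1 + 0) = 6/1; p² − 33·q² = 36 − 33 = 3.
  k = 2: m = 3, d = 3, a = ⌊(5 + 3)/3⌋ = 2; p/q = (2·6 + 5)/(2·1 + 1) = 17/3; p² − 33·q² = 289 − 297 = -8.
  k = 3: m = 3, d = 8, a = ⌊(5 + 3)/8⌋ = 1; p/q = (1·17 + 6)/(1·3 + 1) = 23/4; p² − 33·q² = 529 − 528 = 1.
  The first convergent with p² − 33·q² = 1 gives the fundamental solution (x₁, y₁) = (23, 4).
Step 2: Apply the recurrence (x_{n+1}, y_{n+1}) = (x₁x_n + 33y₁y_n, x₁y_n + y₁x_n) repeatedly.
  From (x_1, y_1) = (23, 4): x_2 = 23·23 + 33·4·4 = 1057; y_2 = 23·4 + 4·23 = 184.
  From (x_2, y_2) = (1057, 184): x_3 = 23·1057 + 33·4·184 = 48599; y_3 = 23·184 + 4·1057 = 8460.
  From (x_3, y_3) = (48599, 8460): x_4 = 23·48599 + 33·4·8460 = 2234497; y_4 = 23·8460 + 4·48599 = 388976.
  From (x_4, y_4) = (2234497, 388976): x_5 = 23·2234497 + 33·4·388976 = 102738263; y_5 = 23·388976 + 4·2234497 = 17884436.
Step 3: Verify x_5² - 33·y_5² = 10555150684257169 - 10555150684257168 = 1 (should be 1). ✓

(x_1, y_1) = (23, 4); (x_5, y_5) = (102738263, 17884436).


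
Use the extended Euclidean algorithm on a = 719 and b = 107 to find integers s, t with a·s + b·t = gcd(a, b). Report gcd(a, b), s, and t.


Euclidean algorithm on (719, 107) — divide until remainder is 0:
  719 = 6 · 107 + 77
  107 = 1 · 77 + 30
  77 = 2 · 30 + 17
  30 = 1 · 17 + 13
  17 = 1 · 13 + 4
  13 = 3 · 4 + 1
  4 = 4 · 1 + 0
gcd(719, 107) = 1.
Track Bezout coefficients alongside the remainders: start with r₀ = 719 = a·1 + b·0 (s = 1, t = 0) and r₁ = 107 = a·0 + b·1 (s = 0, t = 1); each new remainder r_{k+1} = r_{k-1} − q_k·r_k inherits s_{k+1} = s_{k-1} − q_k·s_k, t_{k+1} = t_{k-1} − q_k·t_k, so r_k = a·s_k + b·t_k at every step:
  q = 6: r = 77, s = 1 − 6·0 = 1, t = 0 − 6·1 = -6  (check: 719·1 + 107·(-6) = 77)
  q = 1: r = 30, s = 0 − 1·1 = -1, t = 1 − 1·(-6) = 7  (check: 719·(-1) + 107·7 = 30)
  q = 2: r = 17, s = 1 − 2·(-1) = 3, t = -6 − 2·7 = -20  (check: 719·3 + 107·(-20) = 17)
  q = 1: r = 13, s = -1 − 1·3 = -4, t = 7 − 1·(-20) = 27  (check: 719·(-4) + 107·27 = 13)
  q = 1: r = 4, s = 3 − 1·(-4) = 7, t = -20 − 1·27 = -47  (check: 719·7 + 107·(-47) = 4)
  q = 3: r = 1, s = -4 − 3·7 = -25, t = 27 − 3·(-47) = 168  (check: 719·(-25) + 107·168 = 1)
The row with r = 1 (the gcd) gives the Bezout coefficients s = -25, t = 168.
Result: 719 · (-25) + 107 · (168) = 1.

gcd(719, 107) = 1; s = -25, t = 168 (check: 719·(-25) + 107·168 = 1).


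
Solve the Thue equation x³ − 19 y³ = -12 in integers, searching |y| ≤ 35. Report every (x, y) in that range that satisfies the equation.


The equation is x³ - 19y³ = -12. For fixed y, x³ = 19·y³ − 12, so a solution requires the RHS to be a perfect cube.
Strategy: iterate y from -35 to 35, compute RHS = 19·y³ − 12, and check whether it is a (positive or negative) perfect cube.
Check small values of y:
  y = 0: RHS = -12 is not a perfect cube.
  y = 1: RHS = 7 is not a perfect cube.
  y = -1: RHS = -31 is not a perfect cube.
  y = 2: RHS = 140 is not a perfect cube.
  y = -2: RHS = -164 is not a perfect cube.
  y = 3: RHS = 501 is not a perfect cube.
  y = -3: RHS = -525 is not a perfect cube.
Continuing the search up to |y| = 35 finds no solutions either.
No (x, y) in the scanned range satisfies the equation.

No integer solutions with |y| ≤ 35.


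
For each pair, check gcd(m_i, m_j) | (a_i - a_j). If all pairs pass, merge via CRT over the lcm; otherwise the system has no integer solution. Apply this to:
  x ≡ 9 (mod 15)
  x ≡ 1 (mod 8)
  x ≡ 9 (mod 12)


Moduli 15, 8, 12 are not pairwise coprime, so CRT works modulo lcm(m_i) when all pairwise compatibility conditions hold.
Pairwise compatibility: gcd(m_i, m_j) must divide a_i - a_j for every pair.
Merge one congruence at a time:
  Start: x ≡ 9 (mod 15).
  Combine with x ≡ 1 (mod 8): gcd(15, 8) = 1; 1 - 9 = -8, which IS divisible by 1, so compatible.
    Write x = 9 + 15·t and substitute into x ≡ 1 (mod 8): 15·t ≡ 1 − 9 = -8 (mod 8).
    Reduce coefficients mod 8: 7·t ≡ 0 (mod 8).
    The inverse of 7 mod 8 is 7 (since 7·7 = 49 = 6·8 + 1), so t ≡ 7·0 = 0 ≡ 0 (mod 8).
    Then x = 9 + 15·0 = 9, valid modulo lcm(15, 8) = 120: x ≡ 9 (mod 120).
  Combine with x ≡ 9 (mod 12): gcd(120, 12) = 12; 9 - 9 = 0, which IS divisible by 12, so compatible.
    Write x = 9 + 120·t and substitute into x ≡ 9 (mod 12): 120·t ≡ 9 − 9 = 0 (mod 12).
    Divide the congruence (and modulus) by g = 12: 10·t ≡ 0 (mod 1).
    Modulo 1 every t works; take t = 0.
    Then x = 9 + 120·0 = 9, valid modulo lcm(120, 12) = 120: x ≡ 9 (mod 120).
Verify: 9 mod 15 = 9, 9 mod 8 = 1, 9 mod 12 = 9.

x ≡ 9 (mod 120).


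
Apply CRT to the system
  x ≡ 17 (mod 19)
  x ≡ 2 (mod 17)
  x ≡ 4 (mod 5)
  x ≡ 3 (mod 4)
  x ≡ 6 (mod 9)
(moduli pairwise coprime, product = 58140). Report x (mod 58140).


Product of moduli M = 19 · 17 · 5 · 4 · 9 = 58140.
Merge one congruence at a time:
  Start: x ≡ 17 (mod 19).
  Combine with x ≡ 2 (mod 17); new modulus lcm = 323.
    Write x = 17 + 19·t and substitute into x ≡ 2 (mod 17): 19·t ≡ 2 − 17 = -15 (mod 17).
    Reduce coefficients mod 17: 2·t ≡ 2 (mod 17).
    The inverse of 2 mod 17 is 9 (since 2·9 = 18 = 1·17 + 1), so t ≡ 9·2 = 18 ≡ 1 (mod 17).
    Then x = 17 + 19·1 = 36, valid modulo lcm(19, 17) = 323: x ≡ 36 (mod 323).
  Combine with x ≡ 4 (mod 5); new modulus lcm = 1615.
    Write x = 36 + 323·t and substitute into x ≡ 4 (mod 5): 323·t ≡ 4 − 36 = -32 (mod 5).
    Reduce coefficients mod 5: 3·t ≡ 3 (mod 5).
    The inverse of 3 mod 5 is 2 (since 3·2 = 6 = 1·5 + 1), so t ≡ 2·3 = 6 ≡ 1 (mod 5).
    Then x = 36 + 323·1 = 359, valid modulo lcm(323, 5) = 1615: x ≡ 359 (mod 1615).
  Combine with x ≡ 3 (mod 4); new modulus lcm = 6460.
    Write x = 359 + 1615·t and substitute into x ≡ 3 (mod 4): 1615·t ≡ 3 − 359 = -356 (mod 4).
    Reduce coefficients mod 4: 3·t ≡ 0 (mod 4).
    The inverse of 3 mod 4 is 3 (since 3·3 = 9 = 2·4 + 1), so t ≡ 3·0 = 0 ≡ 0 (mod 4).
    Then x = 359 + 1615·0 = 359, valid modulo lcm(1615, 4) = 6460: x ≡ 359 (mod 6460).
  Combine with x ≡ 6 (mod 9); new modulus lcm = 58140.
    Write x = 359 + 6460·t and substitute into x ≡ 6 (mod 9): 6460·t ≡ 6 − 359 = -353 (mod 9).
    Reduce coefficients mod 9: 7·t ≡ 7 (mod 9).
    The inverse of 7 mod 9 is 4 (since 7·4 = 28 = 3·9 + 1), so t ≡ 4·7 = 28 ≡ 1 (mod 9).
    Then x = 359 + 6460·1 = 6819, valid modulo lcm(6460, 9) = 58140: x ≡ 6819 (mod 58140).
Verify against each original: 6819 mod 19 = 17, 6819 mod 17 = 2, 6819 mod 5 = 4, 6819 mod 4 = 3, 6819 mod 9 = 6.

x ≡ 6819 (mod 58140).


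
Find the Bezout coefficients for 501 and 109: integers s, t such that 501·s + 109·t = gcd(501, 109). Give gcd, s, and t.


Euclidean algorithm on (501, 109) — divide until remainder is 0:
  501 = 4 · 109 + 65
  109 = 1 · 65 + 44
  65 = 1 · 44 + 21
  44 = 2 · 21 + 2
  21 = 10 · 2 + 1
  2 = 2 · 1 + 0
gcd(501, 109) = 1.
Track Bezout coefficients alongside the remainders: start with r₀ = 501 = a·1 + b·0 (s = 1, t = 0) and r₁ = 109 = a·0 + b·1 (s = 0, t = 1); each new remainder r_{k+1} = r_{k-1} − q_k·r_k inherits s_{k+1} = s_{k-1} − q_k·s_k, t_{k+1} = t_{k-1} − q_k·t_k, so r_k = a·s_k + b·t_k at every step:
  q = 4: r = 65, s = 1 − 4·0 = 1, t = 0 − 4·1 = -4  (check: 501·1 + 109·(-4) = 65)
  q = 1: r = 44, s = 0 − 1·1 = -1, t = 1 − 1·(-4) = 5  (check: 501·(-1) + 109·5 = 44)
  q = 1: r = 21, s = 1 − 1·(-1) = 2, t = -4 − 1·5 = -9  (check: 501·2 + 109·(-9) = 21)
  q = 2: r = 2, s = -1 − 2·2 = -5, t = 5 − 2·(-9) = 23  (check: 501·(-5) + 109·23 = 2)
  q = 10: r = 1, s = 2 − 10·(-5) = 52, t = -9 − 10·23 = -239  (check: 501·52 + 109·(-239) = 1)
The row with r = 1 (the gcd) gives the Bezout coefficients s = 52, t = -239.
Result: 501 · (52) + 109 · (-239) = 1.

gcd(501, 109) = 1; s = 52, t = -239 (check: 501·52 + 109·(-239) = 1).
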